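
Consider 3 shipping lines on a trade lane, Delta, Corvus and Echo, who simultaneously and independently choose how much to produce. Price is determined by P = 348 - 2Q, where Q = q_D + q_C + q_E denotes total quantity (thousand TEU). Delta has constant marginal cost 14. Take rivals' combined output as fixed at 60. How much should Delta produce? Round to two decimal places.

With rivals' combined output fixed at 60, Delta's profit is π_D = (348 - 2·60 - 2q_D)q_D - (14q_D) = (228 - 2q_D)q_D - (14q_D).
∂π_D/∂q_D = 214 - 4q_D = 0, so q_D = 107/2.

53.50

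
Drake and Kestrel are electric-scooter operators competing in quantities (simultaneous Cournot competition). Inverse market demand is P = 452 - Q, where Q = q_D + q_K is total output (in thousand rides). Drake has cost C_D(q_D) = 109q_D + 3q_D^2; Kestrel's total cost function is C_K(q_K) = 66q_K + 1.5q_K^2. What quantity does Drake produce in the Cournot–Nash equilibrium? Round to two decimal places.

Drake's profit: π_D = (452 - Q)q_D - (109q_D + 3q_D²). Setting ∂π_D/∂q_D = 0: 343 - 8q_D - (q_K) = 0.
Kestrel's profit: π_K = (452 - Q)q_K - (66q_K + (3/2)q_K²). Setting ∂π_K/∂q_K = 0: 386 - 5q_K - (q_D) = 0.
So q_D = (343 - q_K)/8 and q_K = (386 - q_D)/5.
Substituting one into the other gives q_D = 443/13 and q_K = 915/13.

34.08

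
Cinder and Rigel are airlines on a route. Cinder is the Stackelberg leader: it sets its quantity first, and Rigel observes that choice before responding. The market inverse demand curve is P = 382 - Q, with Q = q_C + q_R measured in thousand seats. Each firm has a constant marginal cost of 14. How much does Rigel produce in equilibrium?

92

The follower Rigel best-responds to any q_C: π_R = (382 - Q)q_R - 14q_R.
∂π_R/∂q_R = 368 - q_C - 2q_R = 0 gives the reaction function q_R = (368 - q_C)/2.
Cinder substitutes q_R(q_C) into its own profit: π_C = q_C(382 - q_C - (368 - q_C)/2) - 14q_C = (198 - (1/2)q_C)q_C - 14q_C.
The leader's first-order condition 184 - q_C = 0 yields q_C = 184.
Then q_R = (368 - 184)/2 = 92.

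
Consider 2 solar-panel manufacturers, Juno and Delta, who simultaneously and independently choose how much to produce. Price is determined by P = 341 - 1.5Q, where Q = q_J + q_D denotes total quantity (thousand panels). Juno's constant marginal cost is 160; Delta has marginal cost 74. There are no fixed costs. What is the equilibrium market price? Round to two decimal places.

Juno's profit: π_J = (341 - 1.5Q)q_J - (160q_J). Setting ∂π_J/∂q_J = 0: 181 - 3q_J - (3/2)(q_D) = 0.
Delta's profit: π_D = (341 - 1.5Q)q_D - (74q_D). Setting ∂π_D/∂q_D = 0: 267 - 3q_D - (3/2)(q_J) = 0.
Rearranging gives the reaction functions q_J = (181 - (3/2)q_D)/3 and q_D = (267 - (3/2)q_J)/3.
Solving the pair: q_J = 190/9, q_D = 706/9.
Total output Q = 896/9, so price P = 341 - (3/2)·(896/9) = 575/3.

191.67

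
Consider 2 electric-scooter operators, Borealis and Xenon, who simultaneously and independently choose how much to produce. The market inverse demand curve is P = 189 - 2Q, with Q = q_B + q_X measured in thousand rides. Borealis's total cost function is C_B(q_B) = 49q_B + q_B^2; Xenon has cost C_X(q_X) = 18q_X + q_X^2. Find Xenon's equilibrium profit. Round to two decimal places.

Borealis's profit: π_B = (189 - 2Q)q_B - (49q_B + q_B²). Setting ∂π_B/∂q_B = 0: 140 - 6q_B - 2(q_X) = 0.
Xenon's profit: π_X = (189 - 2Q)q_X - (18q_X + q_X²). Setting ∂π_X/∂q_X = 0: 171 - 6q_X - 2(q_B) = 0.
Rearranging gives the reaction functions q_B = (140 - 2q_X)/6 and q_X = (171 - 2q_B)/6.
Solving the pair: q_B = 249/16, q_X = 373/16.
Price P = 189 - 2·(311/8) = 445/4.
Xenon's profit: (445/4)·(373/16) - 18·(373/16) - (373/16)² = 1630.4180.

1630.42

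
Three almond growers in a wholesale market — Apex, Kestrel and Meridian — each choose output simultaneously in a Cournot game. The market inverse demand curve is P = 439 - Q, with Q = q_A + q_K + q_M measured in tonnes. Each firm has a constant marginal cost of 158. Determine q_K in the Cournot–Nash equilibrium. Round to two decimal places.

70.25

Each firm earns π_i = (439 - Q)q_i - 158q_i.
Setting ∂π_i/∂q_i = 0 with rivals' quantities fixed: 281 - 2q_i - Σ_{j≠i} q_j = 0.
By symmetry each firm produces the same amount; substituting Σ_{j≠i} q_j = 2q_i yields q_i = 281/4.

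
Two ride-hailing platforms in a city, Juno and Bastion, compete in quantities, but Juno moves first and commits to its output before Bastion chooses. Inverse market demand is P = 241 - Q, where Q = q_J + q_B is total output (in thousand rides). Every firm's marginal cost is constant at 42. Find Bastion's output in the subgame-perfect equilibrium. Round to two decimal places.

Solve by backward induction. Given q_J, the follower Bastion maximises π_B = (241 - q_J - q_B)q_B - 42q_B.
Follower FOC: 199 - q_J - 2q_B = 0, so q_B(q_J) = (199 - q_J)/2.
The leader anticipates this reaction. Substituting into P = 241 - Q gives P = 283/2 - (1/2)q_J, so π_J = (283/2 - (1/2)q_J)q_J - 42q_J.
Leader FOC: 199/2 - q_J = 0, so q_J = 199/2.
Then q_B = (199 - 199/2)/2 = 199/4.

49.75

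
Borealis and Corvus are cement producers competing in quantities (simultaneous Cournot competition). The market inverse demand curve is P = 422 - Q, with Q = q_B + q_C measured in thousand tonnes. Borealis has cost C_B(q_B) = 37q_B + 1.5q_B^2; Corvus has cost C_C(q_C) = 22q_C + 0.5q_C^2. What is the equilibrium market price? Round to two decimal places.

252.71

Borealis's profit: π_B = (422 - Q)q_B - (37q_B + (3/2)q_B²). Setting ∂π_B/∂q_B = 0: 385 - 5q_B - (q_C) = 0.
Corvus's profit: π_C = (422 - Q)q_C - (22q_C + (1/2)q_C²). Setting ∂π_C/∂q_C = 0: 400 - 3q_C - (q_B) = 0.
Best responses: q_B = (385 - q_C)/5, q_C = (400 - q_B)/3.
Substituting one into the other gives q_B = 755/14 and q_C = 1615/14.
Total output Q = 1185/7, so price P = 422 - 1185/7 = 1769/7.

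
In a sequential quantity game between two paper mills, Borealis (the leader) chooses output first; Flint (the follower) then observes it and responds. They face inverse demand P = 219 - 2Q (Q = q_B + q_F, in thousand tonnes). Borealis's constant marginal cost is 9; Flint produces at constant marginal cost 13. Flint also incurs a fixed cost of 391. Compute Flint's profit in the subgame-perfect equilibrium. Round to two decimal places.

834.13

Solve by backward induction. Given q_B, the follower Flint maximises π_F = (219 - 2q_B - 2q_F)q_F - 13q_F.
Setting the follower's marginal profit to zero, 206 - 2q_B - 4q_F = 0, i.e. q_F = (206 - 2q_B)/4.
The leader anticipates this reaction. Substituting into P = 219 - 2Q gives P = 116 - q_B, so π_B = (116 - q_B)q_B - 9q_B.
The leader's first-order condition 107 - 2q_B = 0 yields q_B = 107/2.
Then q_F = (206 - 2·(107/2))/4 = 99/4.
Price P = 219 - 2·(313/4) = 125/2.
Flint's profit: (125/2 - 13)·(99/4) - 391 = 834.1250.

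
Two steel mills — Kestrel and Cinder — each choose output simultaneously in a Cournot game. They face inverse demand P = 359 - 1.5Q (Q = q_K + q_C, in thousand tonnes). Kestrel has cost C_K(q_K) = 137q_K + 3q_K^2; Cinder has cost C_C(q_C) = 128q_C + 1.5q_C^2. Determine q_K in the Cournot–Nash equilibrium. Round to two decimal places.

Kestrel's profit: π_K = (359 - 1.5Q)q_K - (137q_K + 3q_K²). Setting ∂π_K/∂q_K = 0: 222 - 9q_K - (3/2)(q_C) = 0.
Cinder's first-order condition: 231 - 6q_C - (3/2)(q_K) = 0.
Rearranging gives the reaction functions q_K = (222 - (3/2)q_C)/9 and q_C = (231 - (3/2)q_K)/6.
Substituting one into the other gives q_K = 438/23 and q_C = 776/23.

19.04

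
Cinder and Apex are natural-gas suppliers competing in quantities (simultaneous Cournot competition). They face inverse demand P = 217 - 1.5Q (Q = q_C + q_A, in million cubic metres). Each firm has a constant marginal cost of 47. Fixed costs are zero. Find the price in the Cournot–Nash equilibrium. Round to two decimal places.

103.67

Each firm earns π_i = (217 - 1.5Q)q_i - 47q_i.
Setting ∂π_i/∂q_i = 0 with rivals' quantities fixed: 170 - 3q_i - (3/2)q_j = 0.
With identical firms every q_j equals q_i, so q_j = q_i and 170 = (9/2)q_i, giving q_i = 340/9.
Total output Q = 680/9, so price P = 217 - (3/2)·(680/9) = 311/3.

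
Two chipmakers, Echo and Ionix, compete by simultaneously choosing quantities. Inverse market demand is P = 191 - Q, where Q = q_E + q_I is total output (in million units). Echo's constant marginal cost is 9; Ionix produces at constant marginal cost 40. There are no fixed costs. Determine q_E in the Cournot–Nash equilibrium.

Echo's profit: π_E = (191 - Q)q_E - (9q_E). Setting ∂π_E/∂q_E = 0: 182 - 2q_E - (q_I) = 0.
Ionix's profit: π_I = (191 - Q)q_I - (40q_I). Setting ∂π_I/∂q_I = 0: 151 - 2q_I - (q_E) = 0.
So q_E = (182 - q_I)/2 and q_I = (151 - q_E)/2.
Solving the pair: q_E = 71, q_I = 40.

71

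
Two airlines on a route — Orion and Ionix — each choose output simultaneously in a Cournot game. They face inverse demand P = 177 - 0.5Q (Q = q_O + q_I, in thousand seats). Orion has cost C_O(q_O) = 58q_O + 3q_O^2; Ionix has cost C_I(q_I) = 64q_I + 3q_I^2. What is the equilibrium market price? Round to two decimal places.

Orion's profit: π_O = (177 - 0.5Q)q_O - (58q_O + 3q_O²). Setting ∂π_O/∂q_O = 0: 119 - 7q_O - (1/2)(q_I) = 0.
Ionix's profit: π_I = (177 - 0.5Q)q_I - (64q_I + 3q_I²). Setting ∂π_I/∂q_I = 0: 113 - 7q_I - (1/2)(q_O) = 0.
So q_O = (119 - (1/2)q_I)/7 and q_I = (113 - (1/2)q_O)/7.
Substituting one into the other gives q_O = 15.9282 and q_I = 15.0051.
Total output Q = 464/15, so price P = 177 - (1/2)·(464/15) = 161.5333.

161.53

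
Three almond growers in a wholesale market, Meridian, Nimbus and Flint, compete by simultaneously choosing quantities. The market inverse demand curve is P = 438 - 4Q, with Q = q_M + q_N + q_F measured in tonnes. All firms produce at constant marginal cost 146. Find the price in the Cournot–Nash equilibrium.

219

A representative firm's profit is π_i = q_i(438 - 4Q) - 146q_i.
First-order condition (treating rivals' output as given): 292 - 8q_i - 4·Σ_{j≠i} q_j = 0.
With identical firms every q_j equals q_i, so Σ_{j≠i} q_j = 2q_i and 292 = 16q_i, giving q_i = 73/4.
Total output Q = 219/4, so price P = 438 - 4·(219/4) = 219.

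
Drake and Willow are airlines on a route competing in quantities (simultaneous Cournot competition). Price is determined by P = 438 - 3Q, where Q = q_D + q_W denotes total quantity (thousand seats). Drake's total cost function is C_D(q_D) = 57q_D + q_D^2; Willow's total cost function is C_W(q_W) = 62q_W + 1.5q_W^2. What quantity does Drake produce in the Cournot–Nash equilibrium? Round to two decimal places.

Drake's profit: π_D = (438 - 3Q)q_D - (57q_D + q_D²). Setting ∂π_D/∂q_D = 0: 381 - 8q_D - 3(q_W) = 0.
Willow's profit: π_W = (438 - 3Q)q_W - (62q_W + (3/2)q_W²). Setting ∂π_W/∂q_W = 0: 376 - 9q_W - 3(q_D) = 0.
Best responses: q_D = (381 - 3q_W)/8, q_W = (376 - 3q_D)/9.
Solving the pair: q_D = 767/21, q_W = 1865/63.

36.52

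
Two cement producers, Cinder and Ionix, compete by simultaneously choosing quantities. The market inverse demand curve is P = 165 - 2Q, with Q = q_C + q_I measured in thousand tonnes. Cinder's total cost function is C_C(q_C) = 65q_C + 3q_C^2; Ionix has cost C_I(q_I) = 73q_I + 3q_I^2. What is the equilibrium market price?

Cinder's profit: π_C = (165 - 2Q)q_C - (65q_C + 3q_C²). Setting ∂π_C/∂q_C = 0: 100 - 10q_C - 2(q_I) = 0.
Ionix's profit: π_I = (165 - 2Q)q_I - (73q_I + 3q_I²). Setting ∂π_I/∂q_I = 0: 92 - 10q_I - 2(q_C) = 0.
Best responses: q_C = (100 - 2q_I)/10, q_I = (92 - 2q_C)/10.
Solving the pair: q_C = 17/2, q_I = 15/2.
Total output Q = 16, so price P = 165 - 2·16 = 133.

133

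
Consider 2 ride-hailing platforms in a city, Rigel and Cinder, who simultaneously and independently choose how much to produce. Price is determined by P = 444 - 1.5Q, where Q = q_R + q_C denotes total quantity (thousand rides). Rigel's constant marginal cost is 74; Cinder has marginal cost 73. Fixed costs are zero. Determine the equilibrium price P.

197

Rigel's profit: π_R = (444 - 1.5Q)q_R - (74q_R). Setting ∂π_R/∂q_R = 0: 370 - 3q_R - (3/2)(q_C) = 0.
Cinder's profit: π_C = (444 - 1.5Q)q_C - (73q_C). Setting ∂π_C/∂q_C = 0: 371 - 3q_C - (3/2)(q_R) = 0.
So q_R = (370 - (3/2)q_C)/3 and q_C = (371 - (3/2)q_R)/3.
Solving the pair: q_R = 82, q_C = 248/3.
Total output Q = 494/3, so price P = 444 - (3/2)·(494/3) = 197.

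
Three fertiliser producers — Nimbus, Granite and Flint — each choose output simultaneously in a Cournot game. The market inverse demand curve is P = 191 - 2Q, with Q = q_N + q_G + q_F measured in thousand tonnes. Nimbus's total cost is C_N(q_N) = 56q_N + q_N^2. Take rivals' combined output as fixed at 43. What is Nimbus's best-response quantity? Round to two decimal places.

8.17

With rivals' combined output fixed at 43, Nimbus's profit is π_N = (191 - 2·43 - 2q_N)q_N - (56q_N + q_N²) = (105 - 2q_N)q_N - (56q_N + q_N²).
∂π_N/∂q_N = 49 - 6q_N = 0, so q_N = 49/6.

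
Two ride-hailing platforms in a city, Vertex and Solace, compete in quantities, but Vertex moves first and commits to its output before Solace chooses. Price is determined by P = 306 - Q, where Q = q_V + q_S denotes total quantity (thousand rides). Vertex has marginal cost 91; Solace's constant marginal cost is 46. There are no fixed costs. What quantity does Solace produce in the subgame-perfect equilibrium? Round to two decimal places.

The follower Solace best-responds to any q_V: π_S = (306 - Q)q_S - 46q_S.
∂π_S/∂q_S = 260 - q_V - 2q_S = 0 gives the reaction function q_S = (260 - q_V)/2.
The leader anticipates this reaction. Substituting into P = 306 - Q gives P = 176 - (1/2)q_V, so π_V = (176 - (1/2)q_V)q_V - 91q_V.
Maximising: ∂π_V/∂q_V = 85 - q_V = 0, giving q_V = 85.
Then q_S = (260 - 85)/2 = 175/2.

87.50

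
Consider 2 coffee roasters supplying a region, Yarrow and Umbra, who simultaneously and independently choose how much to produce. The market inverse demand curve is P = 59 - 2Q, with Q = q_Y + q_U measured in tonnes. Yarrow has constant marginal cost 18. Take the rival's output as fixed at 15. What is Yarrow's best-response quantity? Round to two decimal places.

2.75

With the rival's output fixed at 15, Yarrow's profit is π_Y = (59 - 2·15 - 2q_Y)q_Y - (18q_Y) = (29 - 2q_Y)q_Y - (18q_Y).
∂π_Y/∂q_Y = 11 - 4q_Y = 0, so q_Y = 11/4.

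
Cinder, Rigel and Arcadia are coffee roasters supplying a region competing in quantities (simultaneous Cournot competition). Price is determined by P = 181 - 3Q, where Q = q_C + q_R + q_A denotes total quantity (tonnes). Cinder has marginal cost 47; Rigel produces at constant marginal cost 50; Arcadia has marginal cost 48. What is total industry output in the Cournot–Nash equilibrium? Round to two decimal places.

Cinder's profit: π_C = (181 - 3Q)q_C - (47q_C). Setting ∂π_C/∂q_C = 0: 134 - 6q_C - 3(q_R + q_A) = 0.
Rigel's first-order condition: 131 - 6q_R - 3(q_C + q_A) = 0.
Arcadia's profit: π_A = (181 - 3Q)q_A - (48q_A). Setting ∂π_A/∂q_A = 0: 133 - 6q_A - 3(q_C + q_R) = 0.
Adding the 3 first-order conditions: 398 − 12Q = 0, so Q = 199/6.
Back-substituting: q_C = (134 − 199/2)/3 = 23/2, q_R = (131 − 199/2)/3 = 21/2, q_A = (133 − 199/2)/3 = 67/6.
Total output Q = 23/2 + 21/2 + 67/6 = 199/6.

33.17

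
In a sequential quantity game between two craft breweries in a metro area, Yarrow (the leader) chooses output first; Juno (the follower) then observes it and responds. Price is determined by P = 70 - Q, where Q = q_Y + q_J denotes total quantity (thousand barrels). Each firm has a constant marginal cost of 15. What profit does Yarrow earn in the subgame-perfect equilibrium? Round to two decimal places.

The follower Juno best-responds to any q_Y: π_J = (70 - Q)q_J - 15q_J.
Follower FOC: 55 - q_Y - 2q_J = 0, so q_J(q_Y) = (55 - q_Y)/2.
The leader anticipates this reaction. Substituting into P = 70 - Q gives P = 85/2 - (1/2)q_Y, so π_Y = (85/2 - (1/2)q_Y)q_Y - 15q_Y.
Maximising: ∂π_Y/∂q_Y = 55/2 - q_Y = 0, giving q_Y = 55/2.
Then q_J = (55 - 55/2)/2 = 55/4.
Price P = 70 - 165/4 = 115/4.
Yarrow's profit: (115/4 - 15)·(55/2) = 378.1250.

378.13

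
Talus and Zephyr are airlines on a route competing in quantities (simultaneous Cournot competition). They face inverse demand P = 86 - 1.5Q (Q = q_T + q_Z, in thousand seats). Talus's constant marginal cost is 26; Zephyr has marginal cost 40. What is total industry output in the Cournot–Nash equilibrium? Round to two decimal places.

Talus's profit: π_T = (86 - 1.5Q)q_T - (26q_T). Setting ∂π_T/∂q_T = 0: 60 - 3q_T - (3/2)(q_Z) = 0.
Zephyr's profit: π_Z = (86 - 1.5Q)q_Z - (40q_Z). Setting ∂π_Z/∂q_Z = 0: 46 - 3q_Z - (3/2)(q_T) = 0.
Rearranging gives the reaction functions q_T = (60 - (3/2)q_Z)/3 and q_Z = (46 - (3/2)q_T)/3.
Substituting one into the other gives q_T = 148/9 and q_Z = 64/9.
Total output Q = 148/9 + 64/9 = 212/9.

23.56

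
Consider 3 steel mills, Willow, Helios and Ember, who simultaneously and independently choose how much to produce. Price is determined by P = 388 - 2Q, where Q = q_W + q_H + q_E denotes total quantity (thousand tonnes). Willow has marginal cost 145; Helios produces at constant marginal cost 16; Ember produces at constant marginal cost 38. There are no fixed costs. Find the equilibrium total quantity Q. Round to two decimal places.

120.63

Willow's profit: π_W = (388 - 2Q)q_W - (145q_W). Setting ∂π_W/∂q_W = 0: 243 - 4q_W - 2(q_H + q_E) = 0.
Helios's first-order condition: 372 - 4q_H - 2(q_W + q_E) = 0.
Ember's first-order condition: 350 - 4q_E - 2(q_W + q_H) = 0.
Adding the 3 first-order conditions: 965 − 8Q = 0, so Q = 965/8.
Back-substituting: q_W = (243 − 965/4)/2 = 7/8, q_H = (372 − 965/4)/2 = 523/8, q_E = (350 − 965/4)/2 = 435/8.
Total output Q = 7/8 + 523/8 + 435/8 = 965/8.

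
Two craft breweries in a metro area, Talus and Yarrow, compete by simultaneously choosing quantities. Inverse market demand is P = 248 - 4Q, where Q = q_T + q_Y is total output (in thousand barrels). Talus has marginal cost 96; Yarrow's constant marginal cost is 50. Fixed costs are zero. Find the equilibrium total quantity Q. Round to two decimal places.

29.17

Talus's profit: π_T = (248 - 4Q)q_T - (96q_T). Setting ∂π_T/∂q_T = 0: 152 - 8q_T - 4(q_Y) = 0.
Yarrow's first-order condition: 198 - 8q_Y - 4(q_T) = 0.
Rearranging gives the reaction functions q_T = (152 - 4q_Y)/8 and q_Y = (198 - 4q_T)/8.
Substituting one into the other gives q_T = 53/6 and q_Y = 61/3.
Total output Q = 53/6 + 61/3 = 175/6.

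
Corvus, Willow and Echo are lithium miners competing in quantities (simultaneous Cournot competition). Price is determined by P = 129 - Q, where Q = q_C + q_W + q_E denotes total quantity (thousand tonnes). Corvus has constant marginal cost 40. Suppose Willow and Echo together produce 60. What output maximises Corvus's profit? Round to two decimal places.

14.50

With rivals' combined output fixed at 60, Corvus's profit is π_C = (129 - 60 - q_C)q_C - (40q_C) = (69 - q_C)q_C - (40q_C).
∂π_C/∂q_C = 29 - 2q_C = 0, so q_C = 29/2.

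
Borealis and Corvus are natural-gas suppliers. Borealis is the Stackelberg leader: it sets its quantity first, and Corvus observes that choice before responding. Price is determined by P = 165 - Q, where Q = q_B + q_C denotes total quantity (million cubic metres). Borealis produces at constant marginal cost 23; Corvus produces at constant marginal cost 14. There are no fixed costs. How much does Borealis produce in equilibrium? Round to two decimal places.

The follower Corvus best-responds to any q_B: π_C = (165 - Q)q_C - 14q_C.
Setting the follower's marginal profit to zero, 151 - q_B - 2q_C = 0, i.e. q_C = (151 - q_B)/2.
Borealis substitutes q_C(q_B) into its own profit: π_B = q_B(165 - q_B - (151 - q_B)/2) - 23q_B = (179/2 - (1/2)q_B)q_B - 23q_B.
Leader FOC: 133/2 - q_B = 0, so q_B = 133/2.
Then q_C = (151 - 133/2)/2 = 169/4.

66.50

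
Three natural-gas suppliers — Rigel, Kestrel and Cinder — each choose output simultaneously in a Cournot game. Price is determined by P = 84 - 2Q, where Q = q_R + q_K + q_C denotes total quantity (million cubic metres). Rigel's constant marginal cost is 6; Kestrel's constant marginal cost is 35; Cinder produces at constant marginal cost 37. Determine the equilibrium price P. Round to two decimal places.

40.50

Rigel's profit: π_R = (84 - 2Q)q_R - (6q_R). Setting ∂π_R/∂q_R = 0: 78 - 4q_R - 2(q_K + q_C) = 0.
Kestrel's profit: π_K = (84 - 2Q)q_K - (35q_K). Setting ∂π_K/∂q_K = 0: 49 - 4q_K - 2(q_R + q_C) = 0.
Cinder's first-order condition: 47 - 4q_C - 2(q_R + q_K) = 0.
Summing all 3 equations gives 174 − 8Q = 0, hence Q = 87/4.
Back-substituting: q_R = (78 − 87/2)/2 = 69/4, q_K = (49 − 87/2)/2 = 11/4, q_C = (47 − 87/2)/2 = 7/4.
Total output Q = 87/4, so price P = 84 - 2·(87/4) = 81/2.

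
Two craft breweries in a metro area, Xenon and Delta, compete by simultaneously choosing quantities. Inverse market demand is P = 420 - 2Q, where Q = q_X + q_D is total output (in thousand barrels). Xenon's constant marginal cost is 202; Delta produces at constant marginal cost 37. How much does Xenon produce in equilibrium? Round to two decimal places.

Xenon's profit: π_X = (420 - 2Q)q_X - (202q_X). Setting ∂π_X/∂q_X = 0: 218 - 4q_X - 2(q_D) = 0.
Delta's first-order condition: 383 - 4q_D - 2(q_X) = 0.
So q_X = (218 - 2q_D)/4 and q_D = (383 - 2q_X)/4.
Solving the pair: q_X = 53/6, q_D = 274/3.

8.83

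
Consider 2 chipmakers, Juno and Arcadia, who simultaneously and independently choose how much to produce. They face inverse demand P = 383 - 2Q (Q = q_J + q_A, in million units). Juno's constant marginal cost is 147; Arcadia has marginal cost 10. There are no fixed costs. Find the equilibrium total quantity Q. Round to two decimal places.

Juno's profit: π_J = (383 - 2Q)q_J - (147q_J). Setting ∂π_J/∂q_J = 0: 236 - 4q_J - 2(q_A) = 0.
Arcadia's first-order condition: 373 - 4q_A - 2(q_J) = 0.
So q_J = (236 - 2q_A)/4 and q_A = (373 - 2q_J)/4.
Solving the pair: q_J = 33/2, q_A = 85.
Total output Q = 33/2 + 85 = 203/2.

101.50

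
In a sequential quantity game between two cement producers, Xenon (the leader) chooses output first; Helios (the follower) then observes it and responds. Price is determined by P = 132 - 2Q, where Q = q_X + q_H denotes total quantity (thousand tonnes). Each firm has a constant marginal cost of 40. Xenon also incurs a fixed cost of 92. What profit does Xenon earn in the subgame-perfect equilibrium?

437

Solve by backward induction. Given q_X, the follower Helios maximises π_H = (132 - 2q_X - 2q_H)q_H - 40q_H.
Follower FOC: 92 - 2q_X - 4q_H = 0, so q_H(q_X) = (92 - 2q_X)/4.
Xenon substitutes q_H(q_X) into its own profit: π_X = q_X(132 - 2q_X - (92 - 2q_X)/2) - 40q_X = (86 - q_X)q_X - 40q_X.
Maximising: ∂π_X/∂q_X = 46 - 2q_X = 0, giving q_X = 23.
Then q_H = (92 - 2·23)/4 = 23/2.
Price P = 132 - 2·(69/2) = 63.
Xenon's profit: (63 - 40)·23 - 92 = 437.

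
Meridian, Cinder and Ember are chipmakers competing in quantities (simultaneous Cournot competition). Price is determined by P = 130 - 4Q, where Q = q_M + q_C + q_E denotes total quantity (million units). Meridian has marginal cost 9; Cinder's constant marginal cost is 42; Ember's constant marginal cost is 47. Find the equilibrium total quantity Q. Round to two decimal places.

18.25

Meridian's profit: π_M = (130 - 4Q)q_M - (9q_M). Setting ∂π_M/∂q_M = 0: 121 - 8q_M - 4(q_C + q_E) = 0.
Cinder's profit: π_C = (130 - 4Q)q_C - (42q_C). Setting ∂π_C/∂q_C = 0: 88 - 8q_C - 4(q_M + q_E) = 0.
Ember's first-order condition: 83 - 8q_E - 4(q_M + q_C) = 0.
Summing all 3 equations gives 292 − 16Q = 0, hence Q = 73/4.
Back-substituting: q_M = (121 − 73)/4 = 12, q_C = (88 − 73)/4 = 15/4, q_E = (83 − 73)/4 = 5/2.
Total output Q = 12 + 15/4 + 5/2 = 73/4.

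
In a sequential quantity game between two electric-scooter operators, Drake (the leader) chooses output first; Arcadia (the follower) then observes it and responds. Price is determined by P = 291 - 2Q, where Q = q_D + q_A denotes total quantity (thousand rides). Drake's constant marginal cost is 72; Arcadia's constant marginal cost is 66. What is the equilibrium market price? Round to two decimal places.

125.25

The follower Arcadia best-responds to any q_D: π_A = (291 - 2Q)q_A - 66q_A.
Setting the follower's marginal profit to zero, 225 - 2q_D - 4q_A = 0, i.e. q_A = (225 - 2q_D)/4.
Drake substitutes q_A(q_D) into its own profit: π_D = q_D(291 - 2q_D - (225 - 2q_D)/2) - 72q_D = (357/2 - q_D)q_D - 72q_D.
Maximising: ∂π_D/∂q_D = 213/2 - 2q_D = 0, giving q_D = 213/4.
Then q_A = (225 - 2·(213/4))/4 = 237/8.
Total output Q = 663/8, so price P = 291 - 2·(663/8) = 501/4.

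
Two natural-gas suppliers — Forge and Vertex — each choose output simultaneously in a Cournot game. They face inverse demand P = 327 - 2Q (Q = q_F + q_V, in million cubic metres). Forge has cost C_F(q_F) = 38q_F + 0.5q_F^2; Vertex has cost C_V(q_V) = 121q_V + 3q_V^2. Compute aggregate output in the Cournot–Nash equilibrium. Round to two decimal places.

Forge's profit: π_F = (327 - 2Q)q_F - (38q_F + (1/2)q_F²). Setting ∂π_F/∂q_F = 0: 289 - 5q_F - 2(q_V) = 0.
Vertex's first-order condition: 206 - 10q_V - 2(q_F) = 0.
Rearranging gives the reaction functions q_F = (289 - 2q_V)/5 and q_V = (206 - 2q_F)/10.
Substituting one into the other gives q_F = 1239/23 and q_V = 226/23.
Total output Q = 1239/23 + 226/23 = 1465/23.

63.70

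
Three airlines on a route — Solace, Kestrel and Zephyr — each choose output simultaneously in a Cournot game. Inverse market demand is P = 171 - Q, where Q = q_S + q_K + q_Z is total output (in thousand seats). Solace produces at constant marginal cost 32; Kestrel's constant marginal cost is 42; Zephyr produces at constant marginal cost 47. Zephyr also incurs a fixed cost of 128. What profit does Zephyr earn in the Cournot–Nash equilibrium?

548

Solace's profit: π_S = (171 - Q)q_S - (32q_S). Setting ∂π_S/∂q_S = 0: 139 - 2q_S - (q_K + q_Z) = 0.
Kestrel's profit: π_K = (171 - Q)q_K - (42q_K). Setting ∂π_K/∂q_K = 0: 129 - 2q_K - (q_S + q_Z) = 0.
Zephyr's first-order condition: 124 - 2q_Z - (q_S + q_K) = 0.
Adding the 3 first-order conditions: 392 − 4Q = 0, so Q = 98.
Back-substituting: q_S = (139 − 98) = 41, q_K = (129 − 98) = 31, q_Z = (124 − 98) = 26.
Price P = 171 - 98 = 73.
Zephyr's profit: (73 - 47)·26 - 128 = 548.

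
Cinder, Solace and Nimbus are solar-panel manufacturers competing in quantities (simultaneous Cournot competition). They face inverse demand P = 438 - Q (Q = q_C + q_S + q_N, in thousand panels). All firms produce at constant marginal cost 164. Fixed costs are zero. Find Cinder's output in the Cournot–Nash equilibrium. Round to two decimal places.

68.50

A representative firm's profit is π_i = q_i(438 - Q) - 164q_i.
Setting ∂π_i/∂q_i = 0 with rivals' quantities fixed: 274 - 2q_i - Σ_{j≠i} q_j = 0.
By symmetry each firm produces the same amount; substituting Σ_{j≠i} q_j = 2q_i yields q_i = 274/4 = 137/2.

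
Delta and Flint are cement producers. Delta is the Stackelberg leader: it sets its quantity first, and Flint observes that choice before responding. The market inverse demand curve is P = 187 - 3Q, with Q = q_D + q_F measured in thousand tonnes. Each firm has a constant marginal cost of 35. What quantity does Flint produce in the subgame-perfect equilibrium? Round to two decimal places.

12.67

The follower Flint best-responds to any q_D: π_F = (187 - 3Q)q_F - 35q_F.
Setting the follower's marginal profit to zero, 152 - 3q_D - 6q_F = 0, i.e. q_F = (152 - 3q_D)/6.
Delta substitutes q_F(q_D) into its own profit: π_D = q_D(187 - 3q_D - (152 - 3q_D)/2) - 35q_D = (111 - (3/2)q_D)q_D - 35q_D.
The leader's first-order condition 76 - 3q_D = 0 yields q_D = 76/3.
Then q_F = (152 - 3·(76/3))/6 = 38/3.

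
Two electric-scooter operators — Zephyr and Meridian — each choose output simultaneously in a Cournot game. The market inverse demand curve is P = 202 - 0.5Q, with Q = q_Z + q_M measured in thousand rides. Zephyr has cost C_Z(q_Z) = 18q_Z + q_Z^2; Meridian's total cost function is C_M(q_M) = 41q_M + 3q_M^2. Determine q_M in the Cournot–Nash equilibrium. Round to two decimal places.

18.84

Zephyr's profit: π_Z = (202 - 0.5Q)q_Z - (18q_Z + q_Z²). Setting ∂π_Z/∂q_Z = 0: 184 - 3q_Z - (1/2)(q_M) = 0.
Meridian's profit: π_M = (202 - 0.5Q)q_M - (41q_M + 3q_M²). Setting ∂π_M/∂q_M = 0: 161 - 7q_M - (1/2)(q_Z) = 0.
So q_Z = (184 - (1/2)q_M)/3 and q_M = (161 - (1/2)q_Z)/7.
Substituting one into the other gives q_Z = 58.1928 and q_M = 1564/83.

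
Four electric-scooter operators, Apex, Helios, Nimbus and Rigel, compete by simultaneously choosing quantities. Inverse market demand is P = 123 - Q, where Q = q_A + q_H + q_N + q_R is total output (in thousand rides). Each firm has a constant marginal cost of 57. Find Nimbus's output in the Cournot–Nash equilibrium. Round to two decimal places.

13.20

A representative firm's profit is π_i = q_i(123 - Q) - 57q_i.
Setting ∂π_i/∂q_i = 0 with rivals' quantities fixed: 66 - 2q_i - Σ_{j≠i} q_j = 0.
By symmetry each firm produces the same amount; substituting Σ_{j≠i} q_j = 3q_i yields q_i = 66/5.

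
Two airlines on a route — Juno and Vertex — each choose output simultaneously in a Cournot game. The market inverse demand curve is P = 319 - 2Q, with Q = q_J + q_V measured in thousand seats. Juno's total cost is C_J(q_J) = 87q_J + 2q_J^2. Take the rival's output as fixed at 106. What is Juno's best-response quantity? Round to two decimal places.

With the rival's output fixed at 106, Juno's profit is π_J = (319 - 2·106 - 2q_J)q_J - (87q_J + 2q_J²) = (107 - 2q_J)q_J - (87q_J + 2q_J²).
∂π_J/∂q_J = 20 - 8q_J = 0, so q_J = 5/2.

2.50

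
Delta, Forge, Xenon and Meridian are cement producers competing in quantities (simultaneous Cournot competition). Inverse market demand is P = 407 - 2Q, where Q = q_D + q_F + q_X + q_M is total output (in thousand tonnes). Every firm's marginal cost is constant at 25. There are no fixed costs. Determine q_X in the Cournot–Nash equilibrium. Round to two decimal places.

38.20

A representative firm's profit is π_i = q_i(407 - 2Q) - 25q_i.
Setting ∂π_i/∂q_i = 0 with rivals' quantities fixed: 382 - 4q_i - 2·Σ_{j≠i} q_j = 0.
By symmetry each firm produces the same amount; substituting Σ_{j≠i} q_j = 3q_i yields q_i = 382/10 = 191/5.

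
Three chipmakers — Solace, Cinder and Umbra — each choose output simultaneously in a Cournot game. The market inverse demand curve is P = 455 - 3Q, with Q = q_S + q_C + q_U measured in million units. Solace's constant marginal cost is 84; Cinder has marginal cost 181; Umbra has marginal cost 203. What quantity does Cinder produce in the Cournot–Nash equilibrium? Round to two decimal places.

Solace's profit: π_S = (455 - 3Q)q_S - (84q_S). Setting ∂π_S/∂q_S = 0: 371 - 6q_S - 3(q_C + q_U) = 0.
Cinder's first-order condition: 274 - 6q_C - 3(q_S + q_U) = 0.
Umbra's profit: π_U = (455 - 3Q)q_U - (203q_U). Setting ∂π_U/∂q_U = 0: 252 - 6q_U - 3(q_S + q_C) = 0.
Adding the 3 conditions: 897 − 6Q − 6Q = 0, i.e. Q = 299/4.
Back-substituting: q_S = (371 − 897/4)/3 = 587/12, q_C = (274 − 897/4)/3 = 199/12, q_U = (252 − 897/4)/3 = 37/4.

16.58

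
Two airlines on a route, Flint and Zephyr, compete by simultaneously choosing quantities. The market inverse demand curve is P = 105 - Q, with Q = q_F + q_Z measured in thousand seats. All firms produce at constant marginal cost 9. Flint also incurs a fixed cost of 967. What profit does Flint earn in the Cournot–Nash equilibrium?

57

Each firm earns π_i = (105 - Q)q_i - 9q_i.
First-order condition (treating rivals' output as given): 96 - 2q_i - q_j = 0.
By symmetry each firm produces the same amount; substituting q_j = q_i yields q_i = 96/3 = 32.
Price P = 105 - 64 = 41.
Flint's profit: (41 - 9)·32 - 967 = 57.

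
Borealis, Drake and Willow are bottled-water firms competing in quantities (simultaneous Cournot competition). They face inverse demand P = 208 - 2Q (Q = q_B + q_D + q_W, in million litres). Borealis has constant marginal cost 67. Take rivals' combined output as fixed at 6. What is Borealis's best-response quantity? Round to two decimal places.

With rivals' combined output fixed at 6, Borealis's profit is π_B = (208 - 2·6 - 2q_B)q_B - (67q_B) = (196 - 2q_B)q_B - (67q_B).
∂π_B/∂q_B = 129 - 4q_B = 0, so q_B = 129/4.

32.25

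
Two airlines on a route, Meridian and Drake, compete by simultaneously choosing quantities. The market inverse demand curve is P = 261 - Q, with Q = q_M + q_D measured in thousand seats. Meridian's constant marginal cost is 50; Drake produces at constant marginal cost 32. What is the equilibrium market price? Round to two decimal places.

114.33

Meridian's profit: π_M = (261 - Q)q_M - (50q_M). Setting ∂π_M/∂q_M = 0: 211 - 2q_M - (q_D) = 0.
Drake's profit: π_D = (261 - Q)q_D - (32q_D). Setting ∂π_D/∂q_D = 0: 229 - 2q_D - (q_M) = 0.
Rearranging gives the reaction functions q_M = (211 - q_D)/2 and q_D = (229 - q_M)/2.
Solving the pair: q_M = 193/3, q_D = 247/3.
Total output Q = 440/3, so price P = 261 - 440/3 = 343/3.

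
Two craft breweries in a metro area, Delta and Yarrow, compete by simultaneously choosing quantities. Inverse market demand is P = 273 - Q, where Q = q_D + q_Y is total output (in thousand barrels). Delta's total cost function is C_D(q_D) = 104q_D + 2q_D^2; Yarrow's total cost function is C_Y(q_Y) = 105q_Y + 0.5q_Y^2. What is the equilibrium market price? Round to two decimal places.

203.71

Delta's profit: π_D = (273 - Q)q_D - (104q_D + 2q_D²). Setting ∂π_D/∂q_D = 0: 169 - 6q_D - (q_Y) = 0.
Yarrow's profit: π_Y = (273 - Q)q_Y - (105q_Y + (1/2)q_Y²). Setting ∂π_Y/∂q_Y = 0: 168 - 3q_Y - (q_D) = 0.
So q_D = (169 - q_Y)/6 and q_Y = (168 - q_D)/3.
Substituting one into the other gives q_D = 339/17 and q_Y = 839/17.
Total output Q = 1178/17, so price P = 273 - 1178/17 = 203.7059.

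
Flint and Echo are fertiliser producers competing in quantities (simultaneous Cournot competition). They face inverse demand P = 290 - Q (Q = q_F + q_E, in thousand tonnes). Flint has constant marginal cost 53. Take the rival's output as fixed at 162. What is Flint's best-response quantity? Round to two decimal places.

37.50

With the rival's output fixed at 162, Flint's profit is π_F = (290 - 162 - q_F)q_F - (53q_F) = (128 - q_F)q_F - (53q_F).
∂π_F/∂q_F = 75 - 2q_F = 0, so q_F = 75/2.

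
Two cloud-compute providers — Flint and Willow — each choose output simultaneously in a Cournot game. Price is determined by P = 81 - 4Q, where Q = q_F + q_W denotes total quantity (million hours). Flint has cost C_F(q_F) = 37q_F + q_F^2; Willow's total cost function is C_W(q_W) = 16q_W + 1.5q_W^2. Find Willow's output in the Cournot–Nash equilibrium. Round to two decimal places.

5.04

Flint's profit: π_F = (81 - 4Q)q_F - (37q_F + q_F²). Setting ∂π_F/∂q_F = 0: 44 - 10q_F - 4(q_W) = 0.
Willow's first-order condition: 65 - 11q_W - 4(q_F) = 0.
Rearranging gives the reaction functions q_F = (44 - 4q_W)/10 and q_W = (65 - 4q_F)/11.
Solving the pair: q_F = 112/47, q_W = 237/47.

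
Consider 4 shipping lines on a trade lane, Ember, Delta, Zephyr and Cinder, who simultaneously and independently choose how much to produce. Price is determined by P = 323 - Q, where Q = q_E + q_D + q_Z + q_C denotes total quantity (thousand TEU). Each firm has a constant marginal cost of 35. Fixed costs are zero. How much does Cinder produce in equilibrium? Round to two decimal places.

A representative firm's profit is π_i = q_i(323 - Q) - 35q_i.
First-order condition (treating rivals' output as given): 288 - 2q_i - Σ_{j≠i} q_j = 0.
By symmetry each firm produces the same amount; substituting Σ_{j≠i} q_j = 3q_i yields q_i = 288/5.

57.60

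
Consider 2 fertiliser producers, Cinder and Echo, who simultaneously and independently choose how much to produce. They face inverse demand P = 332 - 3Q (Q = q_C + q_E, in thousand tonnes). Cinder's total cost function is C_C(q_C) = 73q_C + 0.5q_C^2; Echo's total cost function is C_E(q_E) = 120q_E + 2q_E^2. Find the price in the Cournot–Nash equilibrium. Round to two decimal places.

201.13

Cinder's profit: π_C = (332 - 3Q)q_C - (73q_C + (1/2)q_C²). Setting ∂π_C/∂q_C = 0: 259 - 7q_C - 3(q_E) = 0.
Echo's profit: π_E = (332 - 3Q)q_E - (120q_E + 2q_E²). Setting ∂π_E/∂q_E = 0: 212 - 10q_E - 3(q_C) = 0.
Best responses: q_C = (259 - 3q_E)/7, q_E = (212 - 3q_C)/10.
Substituting one into the other gives q_C = 1954/61 and q_E = 707/61.
Total output Q = 43.6230, so price P = 332 - 3·43.6230 = 201.1311.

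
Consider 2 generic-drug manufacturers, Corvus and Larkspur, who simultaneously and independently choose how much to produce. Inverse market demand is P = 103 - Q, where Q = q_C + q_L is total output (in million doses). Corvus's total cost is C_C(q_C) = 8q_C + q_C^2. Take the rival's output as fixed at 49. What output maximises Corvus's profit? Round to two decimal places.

With the rival's output fixed at 49, Corvus's profit is π_C = (103 - 49 - q_C)q_C - (8q_C + q_C²) = (54 - q_C)q_C - (8q_C + q_C²).
∂π_C/∂q_C = 46 - 4q_C = 0, so q_C = 23/2.

11.50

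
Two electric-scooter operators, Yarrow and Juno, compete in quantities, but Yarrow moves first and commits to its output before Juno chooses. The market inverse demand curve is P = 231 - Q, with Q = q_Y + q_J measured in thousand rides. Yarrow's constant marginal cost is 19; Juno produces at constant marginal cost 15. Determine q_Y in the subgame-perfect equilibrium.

104

Solve by backward induction. Given q_Y, the follower Juno maximises π_J = (231 - q_Y - q_J)q_J - 15q_J.
∂π_J/∂q_J = 216 - q_Y - 2q_J = 0 gives the reaction function q_J = (216 - q_Y)/2.
The leader anticipates this reaction. Substituting into P = 231 - Q gives P = 123 - (1/2)q_Y, so π_Y = (123 - (1/2)q_Y)q_Y - 19q_Y.
Maximising: ∂π_Y/∂q_Y = 104 - q_Y = 0, giving q_Y = 104.
Then q_J = (216 - 104)/2 = 56.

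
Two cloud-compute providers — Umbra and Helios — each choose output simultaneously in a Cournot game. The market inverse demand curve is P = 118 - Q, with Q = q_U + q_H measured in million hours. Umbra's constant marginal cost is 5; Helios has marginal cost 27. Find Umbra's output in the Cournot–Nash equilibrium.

Umbra's profit: π_U = (118 - Q)q_U - (5q_U). Setting ∂π_U/∂q_U = 0: 113 - 2q_U - (q_H) = 0.
Helios's profit: π_H = (118 - Q)q_H - (27q_H). Setting ∂π_H/∂q_H = 0: 91 - 2q_H - (q_U) = 0.
Rearranging gives the reaction functions q_U = (113 - q_H)/2 and q_H = (91 - q_U)/2.
Solving the pair: q_U = 45, q_H = 23.

45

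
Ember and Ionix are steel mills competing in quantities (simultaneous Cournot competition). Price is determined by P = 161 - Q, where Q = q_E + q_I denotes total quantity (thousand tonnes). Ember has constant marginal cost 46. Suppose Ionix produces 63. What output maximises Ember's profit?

26

With the rival's output fixed at 63, Ember's profit is π_E = (161 - 63 - q_E)q_E - (46q_E) = (98 - q_E)q_E - (46q_E).
∂π_E/∂q_E = 52 - 2q_E = 0, so q_E = 26.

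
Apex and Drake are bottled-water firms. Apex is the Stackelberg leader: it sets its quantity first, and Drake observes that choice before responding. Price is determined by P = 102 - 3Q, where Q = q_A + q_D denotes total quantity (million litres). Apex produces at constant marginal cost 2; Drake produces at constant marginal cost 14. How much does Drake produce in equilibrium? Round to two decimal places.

5.33

Solve by backward induction. Given q_A, the follower Drake maximises π_D = (102 - 3q_A - 3q_D)q_D - 14q_D.
∂π_D/∂q_D = 88 - 3q_A - 6q_D = 0 gives the reaction function q_D = (88 - 3q_A)/6.
The leader anticipates this reaction. Substituting into P = 102 - 3Q gives P = 58 - (3/2)q_A, so π_A = (58 - (3/2)q_A)q_A - 2q_A.
The leader's first-order condition 56 - 3q_A = 0 yields q_A = 56/3.
Then q_D = (88 - 3·(56/3))/6 = 16/3.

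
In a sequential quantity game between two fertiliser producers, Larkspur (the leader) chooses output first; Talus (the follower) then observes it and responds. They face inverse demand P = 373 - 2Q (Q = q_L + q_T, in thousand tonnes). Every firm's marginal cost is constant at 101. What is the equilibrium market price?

169

Solve by backward induction. Given q_L, the follower Talus maximises π_T = (373 - 2q_L - 2q_T)q_T - 101q_T.
∂π_T/∂q_T = 272 - 2q_L - 4q_T = 0 gives the reaction function q_T = (272 - 2q_L)/4.
Larkspur substitutes q_T(q_L) into its own profit: π_L = q_L(373 - 2q_L - (272 - 2q_L)/2) - 101q_L = (237 - q_L)q_L - 101q_L.
Leader FOC: 136 - 2q_L = 0, so q_L = 68.
Then q_T = (272 - 2·68)/4 = 34.
Total output Q = 102, so price P = 373 - 2·102 = 169.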